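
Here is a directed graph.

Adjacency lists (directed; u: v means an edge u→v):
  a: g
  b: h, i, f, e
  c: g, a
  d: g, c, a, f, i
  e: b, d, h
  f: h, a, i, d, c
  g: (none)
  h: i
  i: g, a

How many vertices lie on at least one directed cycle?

4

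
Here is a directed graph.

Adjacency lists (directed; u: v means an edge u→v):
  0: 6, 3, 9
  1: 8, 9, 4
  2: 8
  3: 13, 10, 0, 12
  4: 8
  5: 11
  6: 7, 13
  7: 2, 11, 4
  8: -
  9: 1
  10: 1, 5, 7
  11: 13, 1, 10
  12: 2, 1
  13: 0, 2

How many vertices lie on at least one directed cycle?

A vertex is on a directed cycle iff it belongs to a strongly connected component of size ≥ 2 (or has a self-loop).
The vertices on cycles are {0, 1, 3, 5, 6, 7, 9, 10, 11, 13} — 10 in total.

10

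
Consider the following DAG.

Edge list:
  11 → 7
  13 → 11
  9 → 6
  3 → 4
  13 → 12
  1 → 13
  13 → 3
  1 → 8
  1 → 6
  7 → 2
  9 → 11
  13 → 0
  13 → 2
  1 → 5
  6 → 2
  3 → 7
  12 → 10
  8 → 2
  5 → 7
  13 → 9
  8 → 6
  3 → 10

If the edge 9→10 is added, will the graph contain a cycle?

No

Adding 9→10 creates a cycle iff 10 can already reach 9.
Explore from 10: no path reaches 9. The graph stays acyclic.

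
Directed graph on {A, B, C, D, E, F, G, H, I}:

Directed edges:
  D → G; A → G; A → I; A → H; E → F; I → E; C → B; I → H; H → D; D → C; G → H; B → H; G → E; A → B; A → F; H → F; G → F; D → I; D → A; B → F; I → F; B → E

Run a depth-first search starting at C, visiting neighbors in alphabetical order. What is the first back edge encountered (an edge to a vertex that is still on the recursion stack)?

A->B

DFS from C (visiting neighbors in alphabetical order); mark gray on enter, black on exit:
C gray
  B gray
    E gray
      F gray
      F black
    E black
    B→F: F black — skip
    H gray
      D gray
        A gray
          A→B: B is gray → back edge
First back edge: A → B.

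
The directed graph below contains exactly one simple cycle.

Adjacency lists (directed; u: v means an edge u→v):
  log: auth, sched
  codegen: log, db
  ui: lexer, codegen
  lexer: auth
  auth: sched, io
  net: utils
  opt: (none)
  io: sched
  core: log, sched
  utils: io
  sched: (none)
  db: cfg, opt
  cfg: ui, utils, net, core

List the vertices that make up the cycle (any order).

DFS with gray/black marking from cfg:
cfg gray
  ui gray
    lexer gray
      auth gray
        sched gray
        sched black
        io gray
          io→sched: sched black — skip
        io black
      auth black
    lexer black
    codegen gray
      log gray
        log→auth: auth black — skip
        log→sched: sched black — skip
      log black
      db gray
        db→cfg: cfg is gray → back edge
Back edge closes the cycle cfg → ui → codegen → db → cfg; its vertices are {db, ui, cfg, codegen}.

db, ui, cfg, codegen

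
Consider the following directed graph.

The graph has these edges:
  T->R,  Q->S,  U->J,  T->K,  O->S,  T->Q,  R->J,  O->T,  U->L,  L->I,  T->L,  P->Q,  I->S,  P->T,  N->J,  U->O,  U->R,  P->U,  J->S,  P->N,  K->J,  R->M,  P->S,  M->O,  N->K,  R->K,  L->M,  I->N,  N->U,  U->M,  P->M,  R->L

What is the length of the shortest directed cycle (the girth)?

4

For each vertex v, BFS finds the shortest path from v back to v.
The shortest such closed walk is N → U → L → I → N, length 4.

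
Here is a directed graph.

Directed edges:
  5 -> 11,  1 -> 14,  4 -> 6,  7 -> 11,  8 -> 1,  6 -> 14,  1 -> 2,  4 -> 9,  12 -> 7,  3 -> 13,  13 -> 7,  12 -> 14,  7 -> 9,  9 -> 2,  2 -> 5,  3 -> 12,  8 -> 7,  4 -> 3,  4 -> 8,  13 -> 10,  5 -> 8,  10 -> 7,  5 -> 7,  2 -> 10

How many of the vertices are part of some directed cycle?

7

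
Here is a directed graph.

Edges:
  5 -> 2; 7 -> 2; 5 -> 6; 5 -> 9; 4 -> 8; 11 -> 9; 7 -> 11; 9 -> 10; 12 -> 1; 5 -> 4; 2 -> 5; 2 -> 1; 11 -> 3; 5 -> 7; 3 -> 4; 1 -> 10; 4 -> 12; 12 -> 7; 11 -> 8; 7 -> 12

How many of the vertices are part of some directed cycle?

7

A vertex is on a directed cycle iff it belongs to a strongly connected component of size ≥ 2 (or has a self-loop).
The vertices on cycles are {2, 3, 4, 5, 7, 11, 12} — 7 in total.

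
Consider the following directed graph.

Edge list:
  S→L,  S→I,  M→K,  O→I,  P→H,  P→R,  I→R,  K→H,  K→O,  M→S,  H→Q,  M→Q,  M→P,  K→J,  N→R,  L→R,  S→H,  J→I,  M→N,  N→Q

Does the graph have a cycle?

No

DFS with white/gray/black marking, starting from I:
I gray
  R gray
  R black
I black
M gray
  N gray
    N→R: R black — skip
    Q gray
    Q black
  N black
  M→Q: Q black — skip
  P gray
    P→R: R black — skip
    H gray
      H→Q: Q black — skip
    H black
  P black
  K gray
    O gray
      O→I: I black — skip
    O black
    J gray
      J→I: I black — skip
    J black
    K→H: H black — skip
  K black
  S gray
    L gray
      L→R: R black — skip
    L black
    S→I: I black — skip
    S→H: H black — skip
  S black
M black
Every edge goes to a white or black vertex — no back edge, so the graph is acyclic.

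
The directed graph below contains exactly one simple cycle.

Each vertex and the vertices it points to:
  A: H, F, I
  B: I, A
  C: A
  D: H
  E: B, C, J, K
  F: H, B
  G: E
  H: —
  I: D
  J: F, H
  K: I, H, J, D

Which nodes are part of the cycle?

DFS with gray/black marking from B:
B gray
  I gray
    D gray
      H gray
      H black
    D black
  I black
  A gray
    A→H: H black — skip
    F gray
      F→H: H black — skip
      F→B: B is gray → back edge
Back edge closes the cycle B → A → F → B; its vertices are {A, B, F}.

A, B, F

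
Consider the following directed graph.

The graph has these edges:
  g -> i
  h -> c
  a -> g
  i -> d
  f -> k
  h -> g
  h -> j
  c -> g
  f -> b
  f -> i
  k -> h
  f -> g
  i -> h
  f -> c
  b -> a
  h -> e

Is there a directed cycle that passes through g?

g is on a cycle iff g can reach itself via ≥1 edge.
g → i → h → g — yes.

Yes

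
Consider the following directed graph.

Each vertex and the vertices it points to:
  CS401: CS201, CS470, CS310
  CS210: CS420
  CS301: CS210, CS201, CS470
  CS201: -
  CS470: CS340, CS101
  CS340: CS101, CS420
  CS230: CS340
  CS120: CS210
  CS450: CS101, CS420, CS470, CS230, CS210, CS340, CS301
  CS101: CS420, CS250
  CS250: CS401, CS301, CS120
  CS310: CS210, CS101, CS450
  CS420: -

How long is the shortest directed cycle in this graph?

4

For each vertex v, BFS finds the shortest path from v back to v.
The shortest such closed walk is CS250 → CS301 → CS470 → CS101 → CS250, length 4.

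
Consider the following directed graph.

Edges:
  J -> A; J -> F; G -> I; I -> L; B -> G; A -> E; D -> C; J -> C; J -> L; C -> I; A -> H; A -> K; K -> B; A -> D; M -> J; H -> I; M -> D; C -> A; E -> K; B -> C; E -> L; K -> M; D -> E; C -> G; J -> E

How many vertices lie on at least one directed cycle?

8

A vertex is on a directed cycle iff it belongs to a strongly connected component of size ≥ 2 (or has a self-loop).
The vertices on cycles are {A, B, C, D, E, J, K, M} — 8 in total.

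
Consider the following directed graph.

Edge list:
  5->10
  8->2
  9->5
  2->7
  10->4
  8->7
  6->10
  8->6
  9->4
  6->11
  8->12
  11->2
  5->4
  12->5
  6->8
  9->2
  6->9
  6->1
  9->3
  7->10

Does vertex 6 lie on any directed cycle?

Yes

6 is on a cycle iff 6 can reach itself via ≥1 edge.
6 → 8 → 6 — yes.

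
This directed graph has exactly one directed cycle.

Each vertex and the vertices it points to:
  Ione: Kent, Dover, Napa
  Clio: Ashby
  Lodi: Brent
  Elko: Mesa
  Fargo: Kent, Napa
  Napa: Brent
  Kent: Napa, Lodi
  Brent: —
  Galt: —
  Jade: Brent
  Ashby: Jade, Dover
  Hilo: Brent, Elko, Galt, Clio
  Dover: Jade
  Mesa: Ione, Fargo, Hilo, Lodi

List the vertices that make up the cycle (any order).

Elko, Hilo, Mesa

DFS with gray/black marking from Mesa:
Mesa gray
  Ione gray
    Kent gray
      Napa gray
        Brent gray
        Brent black
      Napa black
      Lodi gray
        Lodi→Brent: Brent black — skip
      Lodi black
    Kent black
    Dover gray
      Jade gray
        Jade→Brent: Brent black — skip
      Jade black
    Dover black
    Ione→Napa: Napa black — skip
  Ione black
  Fargo gray
    Fargo→Kent: Kent black — skip
    Fargo→Napa: Napa black — skip
  Fargo black
  Hilo gray
    Hilo→Brent: Brent black — skip
    Elko gray
      Elko→Mesa: Mesa is gray → back edge
Back edge closes the cycle Mesa → Hilo → Elko → Mesa; its vertices are {Elko, Hilo, Mesa}.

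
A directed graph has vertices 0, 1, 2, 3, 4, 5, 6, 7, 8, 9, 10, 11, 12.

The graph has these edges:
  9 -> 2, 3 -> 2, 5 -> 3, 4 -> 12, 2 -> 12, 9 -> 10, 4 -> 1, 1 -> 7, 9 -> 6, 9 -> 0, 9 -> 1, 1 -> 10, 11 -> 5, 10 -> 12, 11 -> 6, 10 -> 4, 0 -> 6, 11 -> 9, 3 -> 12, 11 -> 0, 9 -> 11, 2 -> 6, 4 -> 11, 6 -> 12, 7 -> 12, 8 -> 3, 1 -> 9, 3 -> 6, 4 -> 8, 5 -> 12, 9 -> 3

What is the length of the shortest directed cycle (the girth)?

For each vertex v, BFS finds the shortest path from v back to v.
The shortest such closed walk is 1 → 9 → 1, length 2.

2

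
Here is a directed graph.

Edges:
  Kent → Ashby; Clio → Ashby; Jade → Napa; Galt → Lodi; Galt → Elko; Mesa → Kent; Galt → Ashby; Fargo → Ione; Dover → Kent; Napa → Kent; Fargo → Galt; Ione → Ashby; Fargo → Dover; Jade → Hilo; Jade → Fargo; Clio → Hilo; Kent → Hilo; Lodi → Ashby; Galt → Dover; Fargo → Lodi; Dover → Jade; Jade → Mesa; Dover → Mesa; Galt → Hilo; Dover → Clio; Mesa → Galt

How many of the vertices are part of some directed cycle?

A vertex is on a directed cycle iff it belongs to a strongly connected component of size ≥ 2 (or has a self-loop).
The vertices on cycles are {Galt, Jade, Mesa, Dover, Fargo} — 5 in total.

5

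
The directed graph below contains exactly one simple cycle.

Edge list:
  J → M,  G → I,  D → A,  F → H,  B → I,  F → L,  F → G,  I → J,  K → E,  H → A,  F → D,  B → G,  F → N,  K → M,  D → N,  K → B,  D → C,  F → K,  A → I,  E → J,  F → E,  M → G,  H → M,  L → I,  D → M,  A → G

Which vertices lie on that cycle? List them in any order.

G, I, J, M

DFS with gray/black marking from J:
J gray
  M gray
    G gray
      I gray
        I→J: J is gray → back edge
Back edge closes the cycle J → M → G → I → J; its vertices are {G, I, J, M}.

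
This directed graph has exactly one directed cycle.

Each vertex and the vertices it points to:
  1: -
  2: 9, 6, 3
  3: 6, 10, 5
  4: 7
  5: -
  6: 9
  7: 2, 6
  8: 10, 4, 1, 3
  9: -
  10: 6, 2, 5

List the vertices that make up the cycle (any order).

2, 3, 10

DFS with gray/black marking from 3:
3 gray
  6 gray
    9 gray
    9 black
  6 black
  10 gray
    10→6: 6 black — skip
    2 gray
      2→9: 9 black — skip
      2→6: 6 black — skip
      2→3: 3 is gray → back edge
Back edge closes the cycle 3 → 10 → 2 → 3; its vertices are {2, 3, 10}.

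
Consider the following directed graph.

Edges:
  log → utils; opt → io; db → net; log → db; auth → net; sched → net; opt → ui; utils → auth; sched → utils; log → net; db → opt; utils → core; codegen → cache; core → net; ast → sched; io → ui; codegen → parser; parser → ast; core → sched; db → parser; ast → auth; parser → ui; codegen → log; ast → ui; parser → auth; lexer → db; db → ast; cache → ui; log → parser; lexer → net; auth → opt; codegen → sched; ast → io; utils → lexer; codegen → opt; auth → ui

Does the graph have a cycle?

Yes

DFS with white/gray/black marking, starting from lexer:
lexer gray
  net gray
  net black
  db gray
    db→net: net black — skip
    parser gray
      auth gray
        opt gray
          ui gray
          ui black
          io gray
            io→ui: ui black — skip
          io black
        opt black
        auth→ui: ui black — skip
        auth→net: net black — skip
      auth black
      ast gray
        sched gray
          utils gray
            utils→auth: auth black — skip
            core gray
              core→sched: sched is gray → back edge
Back edge found, so a cycle exists: sched → utils → core → sched.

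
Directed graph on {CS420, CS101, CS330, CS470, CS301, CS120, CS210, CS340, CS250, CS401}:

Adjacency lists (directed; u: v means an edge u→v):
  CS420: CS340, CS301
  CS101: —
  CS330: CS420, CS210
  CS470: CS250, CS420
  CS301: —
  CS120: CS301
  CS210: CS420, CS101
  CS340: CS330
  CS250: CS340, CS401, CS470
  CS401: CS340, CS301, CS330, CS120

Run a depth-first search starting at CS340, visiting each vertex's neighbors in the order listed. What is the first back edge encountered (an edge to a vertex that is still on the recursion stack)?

CS420->CS340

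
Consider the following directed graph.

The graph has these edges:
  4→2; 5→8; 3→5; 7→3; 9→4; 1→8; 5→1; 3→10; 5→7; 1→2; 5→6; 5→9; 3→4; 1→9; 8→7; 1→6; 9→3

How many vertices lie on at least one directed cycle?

6

A vertex is on a directed cycle iff it belongs to a strongly connected component of size ≥ 2 (or has a self-loop).
The vertices on cycles are {1, 3, 5, 7, 8, 9} — 6 in total.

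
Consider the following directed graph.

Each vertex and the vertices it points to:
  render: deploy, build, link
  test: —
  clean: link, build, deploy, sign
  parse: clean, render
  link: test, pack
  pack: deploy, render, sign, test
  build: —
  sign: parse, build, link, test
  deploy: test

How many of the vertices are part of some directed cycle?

6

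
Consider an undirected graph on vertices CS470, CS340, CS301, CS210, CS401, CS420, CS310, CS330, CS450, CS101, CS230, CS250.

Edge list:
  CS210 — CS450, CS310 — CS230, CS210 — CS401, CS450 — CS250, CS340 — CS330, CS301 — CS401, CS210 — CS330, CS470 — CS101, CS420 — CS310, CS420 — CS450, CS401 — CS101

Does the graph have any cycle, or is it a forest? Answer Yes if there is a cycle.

No

DFS, tracking each vertex's parent; an edge to a visited non-parent vertex closes a cycle.
Start from CS420:
visit CS420 (parent –)
  visit CS450 (parent CS420)
    CS450–CS420: parent, skip
    visit CS210 (parent CS450)
      visit CS330 (parent CS210)
        CS330–CS210: parent, skip
        visit CS340 (parent CS330)
          CS340–CS330: parent, skip
      visit CS401 (parent CS210)
        CS401–CS210: parent, skip
        visit CS101 (parent CS401)
          visit CS470 (parent CS101)
            CS470–CS101: parent, skip
          CS101–CS401: parent, skip
        visit CS301 (parent CS401)
          CS301–CS401: parent, skip
      CS210–CS450: parent, skip
    visit CS250 (parent CS450)
      CS250–CS450: parent, skip
  visit CS310 (parent CS420)
    CS310–CS420: parent, skip
    visit CS230 (parent CS310)
      CS230–CS310: parent, skip
No non-parent visited neighbor found — the graph is a forest.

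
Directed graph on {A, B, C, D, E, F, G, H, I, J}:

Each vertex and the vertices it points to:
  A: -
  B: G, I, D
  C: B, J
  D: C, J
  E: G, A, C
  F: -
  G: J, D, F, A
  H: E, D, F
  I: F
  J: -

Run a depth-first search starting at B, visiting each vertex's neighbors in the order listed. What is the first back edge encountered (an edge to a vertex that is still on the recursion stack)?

C→B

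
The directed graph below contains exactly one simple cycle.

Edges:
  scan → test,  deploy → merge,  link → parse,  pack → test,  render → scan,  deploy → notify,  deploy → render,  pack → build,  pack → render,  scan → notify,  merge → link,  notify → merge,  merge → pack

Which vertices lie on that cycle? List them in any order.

DFS with gray/black marking from merge:
merge gray
  link gray
    parse gray
    parse black
  link black
  pack gray
    render gray
      scan gray
        test gray
        test black
        notify gray
          notify→merge: merge is gray → back edge
Back edge closes the cycle merge → pack → render → scan → notify → merge; its vertices are {pack, scan, merge, notify, render}.

pack, scan, merge, notify, render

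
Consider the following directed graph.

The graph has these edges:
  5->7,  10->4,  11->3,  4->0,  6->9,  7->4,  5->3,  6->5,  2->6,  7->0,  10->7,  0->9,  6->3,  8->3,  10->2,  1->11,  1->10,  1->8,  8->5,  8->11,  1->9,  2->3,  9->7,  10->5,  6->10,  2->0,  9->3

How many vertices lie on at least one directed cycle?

A vertex is on a directed cycle iff it belongs to a strongly connected component of size ≥ 2 (or has a self-loop).
The vertices on cycles are {0, 2, 4, 6, 7, 9, 10} — 7 in total.

7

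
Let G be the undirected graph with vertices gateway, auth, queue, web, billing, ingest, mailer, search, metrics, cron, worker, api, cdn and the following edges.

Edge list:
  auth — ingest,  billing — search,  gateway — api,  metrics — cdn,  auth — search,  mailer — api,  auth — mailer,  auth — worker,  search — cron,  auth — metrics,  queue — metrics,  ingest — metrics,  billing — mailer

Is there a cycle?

DFS, tracking each vertex's parent; an edge to a visited non-parent vertex closes a cycle.
Start from web:
visit web (parent –)
visit gateway (parent –)
  visit api (parent gateway)
    visit mailer (parent api)
      visit auth (parent mailer)
        visit search (parent auth)
          visit cron (parent search)
            cron–search: parent, skip
          visit billing (parent search)
            billing–search: parent, skip
            billing–mailer: mailer visited and ≠ parent → cycle
Cycle: mailer – auth – search – billing – mailer.

Yes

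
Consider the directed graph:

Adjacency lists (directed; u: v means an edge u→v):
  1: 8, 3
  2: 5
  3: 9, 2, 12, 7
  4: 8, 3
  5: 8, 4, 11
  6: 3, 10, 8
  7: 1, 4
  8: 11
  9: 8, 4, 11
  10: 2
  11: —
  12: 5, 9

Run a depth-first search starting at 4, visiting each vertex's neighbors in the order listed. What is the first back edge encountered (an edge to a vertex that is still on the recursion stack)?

9->4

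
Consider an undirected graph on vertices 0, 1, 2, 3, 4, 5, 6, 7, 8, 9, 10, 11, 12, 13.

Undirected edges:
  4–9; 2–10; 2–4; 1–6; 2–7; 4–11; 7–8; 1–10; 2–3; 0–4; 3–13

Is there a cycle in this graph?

No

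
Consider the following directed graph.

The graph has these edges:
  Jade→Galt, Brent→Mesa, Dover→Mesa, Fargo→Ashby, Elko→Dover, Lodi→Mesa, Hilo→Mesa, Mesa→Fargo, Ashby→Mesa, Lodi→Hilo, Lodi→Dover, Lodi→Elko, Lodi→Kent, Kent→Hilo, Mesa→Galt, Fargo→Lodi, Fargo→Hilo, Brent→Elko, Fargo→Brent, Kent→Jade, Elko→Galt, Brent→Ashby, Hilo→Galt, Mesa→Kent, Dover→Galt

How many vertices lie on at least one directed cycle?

A vertex is on a directed cycle iff it belongs to a strongly connected component of size ≥ 2 (or has a self-loop).
The vertices on cycles are {Elko, Hilo, Kent, Lodi, Mesa, Ashby, Brent, Dover, Fargo} — 9 in total.

9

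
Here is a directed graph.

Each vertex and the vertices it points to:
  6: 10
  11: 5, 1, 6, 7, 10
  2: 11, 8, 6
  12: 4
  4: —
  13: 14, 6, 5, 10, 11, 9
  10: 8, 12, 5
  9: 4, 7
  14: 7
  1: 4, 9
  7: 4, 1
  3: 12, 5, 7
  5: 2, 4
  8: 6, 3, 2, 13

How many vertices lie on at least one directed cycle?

11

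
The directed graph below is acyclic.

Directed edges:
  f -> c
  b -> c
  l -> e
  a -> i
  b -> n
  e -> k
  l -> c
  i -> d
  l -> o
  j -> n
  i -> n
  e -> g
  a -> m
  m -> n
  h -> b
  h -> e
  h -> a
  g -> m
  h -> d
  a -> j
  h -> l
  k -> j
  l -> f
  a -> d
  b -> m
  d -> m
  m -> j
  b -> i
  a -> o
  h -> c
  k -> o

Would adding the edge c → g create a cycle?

No

Adding c→g creates a cycle iff g can already reach c.
Explore from g: no path reaches c. The graph stays acyclic.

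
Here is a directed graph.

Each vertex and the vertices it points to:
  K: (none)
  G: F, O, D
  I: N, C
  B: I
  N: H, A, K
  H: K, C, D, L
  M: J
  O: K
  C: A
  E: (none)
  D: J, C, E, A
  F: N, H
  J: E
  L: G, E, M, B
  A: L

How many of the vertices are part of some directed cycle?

A vertex is on a directed cycle iff it belongs to a strongly connected component of size ≥ 2 (or has a self-loop).
The vertices on cycles are {A, B, C, D, F, G, H, I, L, N} — 10 in total.

10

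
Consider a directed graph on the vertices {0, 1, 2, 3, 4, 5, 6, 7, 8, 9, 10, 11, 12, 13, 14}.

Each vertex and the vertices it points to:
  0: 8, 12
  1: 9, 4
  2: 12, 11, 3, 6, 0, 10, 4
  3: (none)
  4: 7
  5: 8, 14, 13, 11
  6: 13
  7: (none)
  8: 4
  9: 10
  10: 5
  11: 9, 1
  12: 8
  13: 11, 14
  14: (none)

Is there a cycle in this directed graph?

DFS with white/gray/black marking, starting from 7:
7 gray
7 black
0 gray
  8 gray
    4 gray
      4→7: 7 black — skip
    4 black
  8 black
  12 gray
    12→8: 8 black — skip
  12 black
0 black
1 gray
  9 gray
    10 gray
      5 gray
        5→8: 8 black — skip
        14 gray
        14 black
        13 gray
          11 gray
            11→9: 9 is gray → back edge
Back edge found, so a cycle exists: 9 → 10 → 5 → 13 → 11 → 9.

Yes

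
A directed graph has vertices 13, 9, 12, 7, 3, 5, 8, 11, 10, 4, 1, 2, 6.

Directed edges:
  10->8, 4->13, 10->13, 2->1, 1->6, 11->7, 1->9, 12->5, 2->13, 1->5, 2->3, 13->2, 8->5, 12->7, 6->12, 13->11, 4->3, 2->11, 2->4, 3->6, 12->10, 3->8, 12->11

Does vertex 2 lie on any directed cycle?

2 is on a cycle iff 2 can reach itself via ≥1 edge.
2 → 13 → 2 — yes.

Yes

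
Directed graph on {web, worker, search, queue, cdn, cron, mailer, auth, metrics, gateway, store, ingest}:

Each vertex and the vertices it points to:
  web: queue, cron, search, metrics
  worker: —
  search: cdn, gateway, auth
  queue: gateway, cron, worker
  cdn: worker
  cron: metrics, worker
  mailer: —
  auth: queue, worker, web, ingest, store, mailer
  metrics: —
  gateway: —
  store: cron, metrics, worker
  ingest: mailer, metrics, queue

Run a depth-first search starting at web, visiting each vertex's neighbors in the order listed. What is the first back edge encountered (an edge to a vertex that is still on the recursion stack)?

auth->web

DFS from web (visiting each vertex's neighbors in the order listed); mark gray on enter, black on exit:
web gray
  queue gray
    gateway gray
    gateway black
    cron gray
      metrics gray
      metrics black
      worker gray
      worker black
    cron black
    queue→worker: worker black — skip
  queue black
  web→cron: cron black — skip
  search gray
    cdn gray
      cdn→worker: worker black — skip
    cdn black
    search→gateway: gateway black — skip
    auth gray
      auth→queue: queue black — skip
      auth→worker: worker black — skip
      auth→web: web is gray → back edge
First back edge: auth → web.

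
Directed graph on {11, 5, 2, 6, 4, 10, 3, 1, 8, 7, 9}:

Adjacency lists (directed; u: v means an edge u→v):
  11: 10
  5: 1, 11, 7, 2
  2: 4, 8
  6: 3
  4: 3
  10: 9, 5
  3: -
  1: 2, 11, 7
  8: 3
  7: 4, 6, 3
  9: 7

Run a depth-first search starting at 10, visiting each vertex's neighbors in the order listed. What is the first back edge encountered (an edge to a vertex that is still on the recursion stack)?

11->10

DFS from 10 (visiting each vertex's neighbors in the order listed); mark gray on enter, black on exit:
10 gray
  9 gray
    7 gray
      4 gray
        3 gray
        3 black
      4 black
      6 gray
        6→3: 3 black — skip
      6 black
      7→3: 3 black — skip
    7 black
  9 black
  5 gray
    1 gray
      2 gray
        2→4: 4 black — skip
        8 gray
          8→3: 3 black — skip
        8 black
      2 black
      11 gray
        11→10: 10 is gray → back edge
First back edge: 11 → 10.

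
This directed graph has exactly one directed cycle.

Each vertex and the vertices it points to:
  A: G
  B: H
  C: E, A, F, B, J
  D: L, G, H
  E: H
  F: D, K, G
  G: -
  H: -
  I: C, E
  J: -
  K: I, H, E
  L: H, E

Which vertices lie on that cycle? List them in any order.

C, F, I, K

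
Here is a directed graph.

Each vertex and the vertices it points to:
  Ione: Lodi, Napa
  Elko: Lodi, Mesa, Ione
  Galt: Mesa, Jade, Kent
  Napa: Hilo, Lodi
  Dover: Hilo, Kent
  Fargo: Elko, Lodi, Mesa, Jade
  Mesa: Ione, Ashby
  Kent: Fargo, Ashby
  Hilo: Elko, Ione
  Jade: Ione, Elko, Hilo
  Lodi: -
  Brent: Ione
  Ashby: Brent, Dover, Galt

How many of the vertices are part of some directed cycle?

A vertex is on a directed cycle iff it belongs to a strongly connected component of size ≥ 2 (or has a self-loop).
The vertices on cycles are {Elko, Galt, Hilo, Ione, Jade, Kent, Mesa, Napa, Ashby, Brent, Dover, Fargo} — 12 in total.

12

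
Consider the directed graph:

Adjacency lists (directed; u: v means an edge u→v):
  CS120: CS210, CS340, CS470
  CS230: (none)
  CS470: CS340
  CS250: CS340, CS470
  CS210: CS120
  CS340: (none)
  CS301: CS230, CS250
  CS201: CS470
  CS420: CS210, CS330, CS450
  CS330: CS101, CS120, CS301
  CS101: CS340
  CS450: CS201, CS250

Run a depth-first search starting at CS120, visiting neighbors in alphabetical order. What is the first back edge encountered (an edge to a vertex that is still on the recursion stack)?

CS210->CS120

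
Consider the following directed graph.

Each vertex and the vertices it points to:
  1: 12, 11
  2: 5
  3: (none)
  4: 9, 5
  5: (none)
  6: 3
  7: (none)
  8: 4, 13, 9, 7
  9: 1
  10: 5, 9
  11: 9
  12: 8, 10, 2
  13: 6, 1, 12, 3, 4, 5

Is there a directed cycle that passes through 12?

12 is on a cycle iff 12 can reach itself via ≥1 edge.
12 → 8 → 13 → 12 — yes.

Yes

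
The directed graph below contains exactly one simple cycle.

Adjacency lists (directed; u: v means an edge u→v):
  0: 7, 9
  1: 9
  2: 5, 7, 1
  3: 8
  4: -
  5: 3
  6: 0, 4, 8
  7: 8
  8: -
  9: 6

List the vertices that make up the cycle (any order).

0, 6, 9

DFS with gray/black marking from 9:
9 gray
  6 gray
    0 gray
      7 gray
        8 gray
        8 black
      7 black
      0→9: 9 is gray → back edge
Back edge closes the cycle 9 → 6 → 0 → 9; its vertices are {0, 6, 9}.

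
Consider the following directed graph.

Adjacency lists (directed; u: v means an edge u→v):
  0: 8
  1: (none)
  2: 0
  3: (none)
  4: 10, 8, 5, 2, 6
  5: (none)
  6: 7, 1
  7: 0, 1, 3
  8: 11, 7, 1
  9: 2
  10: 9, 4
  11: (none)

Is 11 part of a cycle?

11 lies on a cycle iff there is a path from 11 back to itself.
Exploring from 11, it never reaches itself; equivalently, its strongly connected component is a singleton.

No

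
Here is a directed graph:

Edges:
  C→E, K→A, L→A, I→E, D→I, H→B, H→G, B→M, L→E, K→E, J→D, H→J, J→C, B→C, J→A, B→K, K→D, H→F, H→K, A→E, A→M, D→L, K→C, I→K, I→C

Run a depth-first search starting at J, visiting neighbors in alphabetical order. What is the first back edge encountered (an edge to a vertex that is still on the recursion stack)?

K→D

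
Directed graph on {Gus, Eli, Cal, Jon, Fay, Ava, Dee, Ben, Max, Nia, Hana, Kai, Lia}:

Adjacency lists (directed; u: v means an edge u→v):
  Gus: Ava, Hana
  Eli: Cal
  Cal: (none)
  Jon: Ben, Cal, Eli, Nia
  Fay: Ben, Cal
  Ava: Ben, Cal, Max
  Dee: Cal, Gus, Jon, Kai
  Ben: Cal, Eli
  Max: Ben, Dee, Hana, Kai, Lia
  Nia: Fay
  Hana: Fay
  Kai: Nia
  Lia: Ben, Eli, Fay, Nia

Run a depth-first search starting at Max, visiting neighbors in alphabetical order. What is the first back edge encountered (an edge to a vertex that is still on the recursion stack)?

Ava→Max

DFS from Max (visiting neighbors in alphabetical order); mark gray on enter, black on exit:
Max gray
  Ben gray
    Cal gray
    Cal black
    Eli gray
      Eli→Cal: Cal black — skip
    Eli black
  Ben black
  Dee gray
    Dee→Cal: Cal black — skip
    Gus gray
      Ava gray
        Ava→Ben: Ben black — skip
        Ava→Cal: Cal black — skip
        Ava→Max: Max is gray → back edge
First back edge: Ava → Max.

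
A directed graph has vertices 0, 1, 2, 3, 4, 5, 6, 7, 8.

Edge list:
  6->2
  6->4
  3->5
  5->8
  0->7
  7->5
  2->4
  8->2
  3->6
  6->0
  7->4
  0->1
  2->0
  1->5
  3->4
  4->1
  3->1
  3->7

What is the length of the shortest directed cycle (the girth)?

For each vertex v, BFS finds the shortest path from v back to v.
The shortest such closed walk is 5 → 8 → 2 → 4 → 1 → 5, length 5.

5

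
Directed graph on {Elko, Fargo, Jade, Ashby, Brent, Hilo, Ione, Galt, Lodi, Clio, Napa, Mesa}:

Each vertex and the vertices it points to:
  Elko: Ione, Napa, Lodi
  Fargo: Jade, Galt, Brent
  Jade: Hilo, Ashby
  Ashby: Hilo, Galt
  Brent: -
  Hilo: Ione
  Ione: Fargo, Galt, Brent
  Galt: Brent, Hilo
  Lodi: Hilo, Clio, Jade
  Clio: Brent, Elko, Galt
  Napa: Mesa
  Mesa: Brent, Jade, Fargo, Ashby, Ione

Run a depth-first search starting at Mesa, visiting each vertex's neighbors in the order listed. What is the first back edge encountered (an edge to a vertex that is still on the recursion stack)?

Fargo→Jade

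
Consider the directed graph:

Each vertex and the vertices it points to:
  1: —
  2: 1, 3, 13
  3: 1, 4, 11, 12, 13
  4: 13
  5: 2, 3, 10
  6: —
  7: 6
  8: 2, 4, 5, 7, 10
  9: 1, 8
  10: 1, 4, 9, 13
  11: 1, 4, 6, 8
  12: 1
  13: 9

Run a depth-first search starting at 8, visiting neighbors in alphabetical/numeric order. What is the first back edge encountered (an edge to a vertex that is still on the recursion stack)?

DFS from 8 (visiting neighbors in alphabetical/numeric order); mark gray on enter, black on exit:
8 gray
  2 gray
    1 gray
    1 black
    3 gray
      3→1: 1 black — skip
      4 gray
        13 gray
          9 gray
            9→1: 1 black — skip
            9→8: 8 is gray → back edge
First back edge: 9 → 8.

9->8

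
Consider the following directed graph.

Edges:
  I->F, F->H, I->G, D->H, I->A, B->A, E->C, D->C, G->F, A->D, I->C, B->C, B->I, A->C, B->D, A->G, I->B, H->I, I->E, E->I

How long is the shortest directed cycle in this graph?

2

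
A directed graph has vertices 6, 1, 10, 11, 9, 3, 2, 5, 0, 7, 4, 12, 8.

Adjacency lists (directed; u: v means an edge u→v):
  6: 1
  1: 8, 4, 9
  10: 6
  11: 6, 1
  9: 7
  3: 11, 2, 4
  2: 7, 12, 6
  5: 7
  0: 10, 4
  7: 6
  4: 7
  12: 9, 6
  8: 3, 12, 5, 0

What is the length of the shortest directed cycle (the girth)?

4

For each vertex v, BFS finds the shortest path from v back to v.
The shortest such closed walk is 8 → 3 → 11 → 1 → 8, length 4.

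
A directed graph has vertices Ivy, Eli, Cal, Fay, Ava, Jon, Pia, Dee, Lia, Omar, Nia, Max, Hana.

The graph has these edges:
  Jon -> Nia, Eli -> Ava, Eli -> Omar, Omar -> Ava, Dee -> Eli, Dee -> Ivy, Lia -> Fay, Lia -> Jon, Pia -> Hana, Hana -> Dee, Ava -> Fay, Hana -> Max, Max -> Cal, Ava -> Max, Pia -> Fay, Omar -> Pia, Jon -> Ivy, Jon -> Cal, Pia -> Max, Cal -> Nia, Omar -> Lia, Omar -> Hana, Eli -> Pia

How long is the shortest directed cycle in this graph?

4

For each vertex v, BFS finds the shortest path from v back to v.
The shortest such closed walk is Dee → Eli → Omar → Hana → Dee, length 4.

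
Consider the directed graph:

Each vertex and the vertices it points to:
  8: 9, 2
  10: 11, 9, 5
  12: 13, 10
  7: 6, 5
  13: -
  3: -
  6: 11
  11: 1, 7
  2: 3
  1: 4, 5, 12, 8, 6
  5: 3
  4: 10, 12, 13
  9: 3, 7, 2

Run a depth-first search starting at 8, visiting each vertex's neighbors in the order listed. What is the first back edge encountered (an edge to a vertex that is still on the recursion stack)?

DFS from 8 (visiting each vertex's neighbors in the order listed); mark gray on enter, black on exit:
8 gray
  9 gray
    3 gray
    3 black
    7 gray
      6 gray
        11 gray
          1 gray
            4 gray
              10 gray
                10→11: 11 is gray → back edge
First back edge: 10 → 11.

10->11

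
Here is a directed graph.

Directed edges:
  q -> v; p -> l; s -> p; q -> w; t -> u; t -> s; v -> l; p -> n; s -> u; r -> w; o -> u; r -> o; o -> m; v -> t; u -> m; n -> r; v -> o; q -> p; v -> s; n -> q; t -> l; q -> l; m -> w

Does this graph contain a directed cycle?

Yes

DFS with white/gray/black marking, starting from s:
s gray
  p gray
    l gray
    l black
    n gray
      q gray
        w gray
        w black
        q→l: l black — skip
        q→p: p is gray → back edge
Back edge found, so a cycle exists: p → n → q → p.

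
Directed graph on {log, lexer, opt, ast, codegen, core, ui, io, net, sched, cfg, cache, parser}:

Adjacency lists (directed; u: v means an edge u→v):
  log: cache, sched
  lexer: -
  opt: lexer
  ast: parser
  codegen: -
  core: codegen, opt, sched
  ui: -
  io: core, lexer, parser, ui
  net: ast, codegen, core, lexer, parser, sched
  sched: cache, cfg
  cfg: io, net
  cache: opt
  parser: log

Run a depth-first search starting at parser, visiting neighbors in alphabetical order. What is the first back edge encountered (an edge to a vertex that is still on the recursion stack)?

DFS from parser (visiting neighbors in alphabetical order); mark gray on enter, black on exit:
parser gray
  log gray
    cache gray
      opt gray
        lexer gray
        lexer black
      opt black
    cache black
    sched gray
      sched→cache: cache black — skip
      cfg gray
        io gray
          core gray
            codegen gray
            codegen black
            core→opt: opt black — skip
            core→sched: sched is gray → back edge
First back edge: core → sched.

core->sched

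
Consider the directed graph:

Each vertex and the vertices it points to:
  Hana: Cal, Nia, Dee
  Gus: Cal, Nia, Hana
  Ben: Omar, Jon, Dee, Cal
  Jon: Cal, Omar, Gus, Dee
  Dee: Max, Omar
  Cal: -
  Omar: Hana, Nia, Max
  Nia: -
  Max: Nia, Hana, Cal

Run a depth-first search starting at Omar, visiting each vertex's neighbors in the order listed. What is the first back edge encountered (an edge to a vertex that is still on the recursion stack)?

Max→Hana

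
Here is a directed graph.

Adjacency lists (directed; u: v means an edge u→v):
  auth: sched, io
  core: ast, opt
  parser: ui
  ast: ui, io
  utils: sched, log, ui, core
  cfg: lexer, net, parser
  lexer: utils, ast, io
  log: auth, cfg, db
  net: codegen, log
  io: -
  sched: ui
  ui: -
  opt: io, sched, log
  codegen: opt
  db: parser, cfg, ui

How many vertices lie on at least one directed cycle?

A vertex is on a directed cycle iff it belongs to a strongly connected component of size ≥ 2 (or has a self-loop).
The vertices on cycles are {db, cfg, log, net, opt, core, lexer, utils, codegen} — 9 in total.

9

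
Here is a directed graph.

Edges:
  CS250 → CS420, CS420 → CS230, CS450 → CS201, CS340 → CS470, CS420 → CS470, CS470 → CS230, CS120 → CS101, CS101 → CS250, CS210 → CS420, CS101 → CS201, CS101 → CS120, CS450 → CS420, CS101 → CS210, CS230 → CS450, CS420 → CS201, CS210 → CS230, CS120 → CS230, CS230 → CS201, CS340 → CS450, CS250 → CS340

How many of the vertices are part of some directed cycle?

6

A vertex is on a directed cycle iff it belongs to a strongly connected component of size ≥ 2 (or has a self-loop).
The vertices on cycles are {CS101, CS120, CS230, CS420, CS450, CS470} — 6 in total.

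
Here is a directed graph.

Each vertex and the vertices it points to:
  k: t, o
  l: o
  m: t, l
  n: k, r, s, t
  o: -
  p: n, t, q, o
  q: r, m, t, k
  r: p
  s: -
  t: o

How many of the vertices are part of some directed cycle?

4

A vertex is on a directed cycle iff it belongs to a strongly connected component of size ≥ 2 (or has a self-loop).
The vertices on cycles are {n, p, q, r} — 4 in total.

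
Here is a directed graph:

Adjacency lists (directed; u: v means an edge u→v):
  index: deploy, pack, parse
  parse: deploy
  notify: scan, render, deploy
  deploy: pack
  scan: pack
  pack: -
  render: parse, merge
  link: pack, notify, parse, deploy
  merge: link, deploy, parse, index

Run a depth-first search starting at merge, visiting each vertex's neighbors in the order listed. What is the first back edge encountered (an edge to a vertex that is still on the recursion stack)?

DFS from merge (visiting each vertex's neighbors in the order listed); mark gray on enter, black on exit:
merge gray
  link gray
    pack gray
    pack black
    notify gray
      scan gray
        scan→pack: pack black — skip
      scan black
      render gray
        parse gray
          deploy gray
            deploy→pack: pack black — skip
          deploy black
        parse black
        render→merge: merge is gray → back edge
First back edge: render → merge.

render->merge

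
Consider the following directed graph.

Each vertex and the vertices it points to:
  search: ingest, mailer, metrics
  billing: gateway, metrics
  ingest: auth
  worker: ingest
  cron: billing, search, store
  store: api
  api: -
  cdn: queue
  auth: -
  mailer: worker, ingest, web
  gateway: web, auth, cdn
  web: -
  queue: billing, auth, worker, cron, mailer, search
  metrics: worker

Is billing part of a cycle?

Yes

billing is on a cycle iff billing can reach itself via ≥1 edge.
billing → gateway → cdn → queue → billing — yes.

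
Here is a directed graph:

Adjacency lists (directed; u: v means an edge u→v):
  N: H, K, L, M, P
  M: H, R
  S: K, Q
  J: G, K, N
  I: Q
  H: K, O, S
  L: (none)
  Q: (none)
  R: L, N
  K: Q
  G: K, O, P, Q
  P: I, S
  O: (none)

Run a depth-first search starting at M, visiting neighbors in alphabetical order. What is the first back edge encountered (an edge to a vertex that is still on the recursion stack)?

DFS from M (visiting neighbors in alphabetical order); mark gray on enter, black on exit:
M gray
  H gray
    K gray
      Q gray
      Q black
    K black
    O gray
    O black
    S gray
      S→K: K black — skip
      S→Q: Q black — skip
    S black
  H black
  R gray
    L gray
    L black
    N gray
      N→H: H black — skip
      N→K: K black — skip
      N→L: L black — skip
      N→M: M is gray → back edge
First back edge: N → M.

N->M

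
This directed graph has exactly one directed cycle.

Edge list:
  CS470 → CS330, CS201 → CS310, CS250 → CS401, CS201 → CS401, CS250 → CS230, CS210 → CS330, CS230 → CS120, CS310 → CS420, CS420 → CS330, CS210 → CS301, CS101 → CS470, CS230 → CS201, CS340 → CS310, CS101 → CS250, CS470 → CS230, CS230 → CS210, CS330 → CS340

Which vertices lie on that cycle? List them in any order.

CS310, CS330, CS340, CS420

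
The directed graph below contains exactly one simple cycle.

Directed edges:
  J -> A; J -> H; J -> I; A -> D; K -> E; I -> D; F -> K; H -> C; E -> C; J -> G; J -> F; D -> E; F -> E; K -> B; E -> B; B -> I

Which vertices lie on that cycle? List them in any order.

DFS with gray/black marking from I:
I gray
  D gray
    E gray
      C gray
      C black
      B gray
        B→I: I is gray → back edge
Back edge closes the cycle I → D → E → B → I; its vertices are {B, D, E, I}.

B, D, E, I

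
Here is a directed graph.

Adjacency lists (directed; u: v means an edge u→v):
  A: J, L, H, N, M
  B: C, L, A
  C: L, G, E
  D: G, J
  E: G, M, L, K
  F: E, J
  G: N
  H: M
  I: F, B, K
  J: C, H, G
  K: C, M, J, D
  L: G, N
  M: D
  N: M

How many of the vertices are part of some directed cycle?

10

A vertex is on a directed cycle iff it belongs to a strongly connected component of size ≥ 2 (or has a self-loop).
The vertices on cycles are {C, D, E, G, H, J, K, L, M, N} — 10 in total.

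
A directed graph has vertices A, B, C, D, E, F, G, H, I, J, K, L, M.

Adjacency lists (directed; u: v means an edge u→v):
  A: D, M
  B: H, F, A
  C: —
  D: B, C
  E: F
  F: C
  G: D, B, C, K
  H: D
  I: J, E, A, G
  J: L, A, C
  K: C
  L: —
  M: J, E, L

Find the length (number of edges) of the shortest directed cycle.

3

For each vertex v, BFS finds the shortest path from v back to v.
The shortest such closed walk is J → A → M → J, length 3.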